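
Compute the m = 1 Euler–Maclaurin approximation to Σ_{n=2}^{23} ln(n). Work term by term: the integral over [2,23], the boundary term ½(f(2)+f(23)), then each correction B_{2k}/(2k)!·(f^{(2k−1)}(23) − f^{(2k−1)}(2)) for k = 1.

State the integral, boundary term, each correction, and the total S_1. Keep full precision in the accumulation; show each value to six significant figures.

S_1 ≈ 51.6063

∫_2^23 ln(x) dx evaluates to 49.7301.
Endpoint term: (f(2) + f(23))/2 = (0.693147 + 3.13549)/2 = 1.91432.
Integral + boundary = 51.6444.
Correction k=1: B_{2}/2! · (f^{(1)}(23) − f^{(1)}(2)) = 1/12 · (0.0434783 − 0.500000) = -0.0380435.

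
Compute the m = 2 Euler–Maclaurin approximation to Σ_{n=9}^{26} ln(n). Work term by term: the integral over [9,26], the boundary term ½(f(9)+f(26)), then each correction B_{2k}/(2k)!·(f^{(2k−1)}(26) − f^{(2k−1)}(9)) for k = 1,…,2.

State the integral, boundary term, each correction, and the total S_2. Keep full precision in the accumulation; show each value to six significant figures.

S_2 ≈ 50.6571

∫_9^26 ln(x) dx evaluates to 47.9355.
½[f(9) + f(26)] = ½[2.19722 + 3.25810] = 2.72766.
Running total after boundary: 50.6631.
Order-1 term: 1/12 · (0.0384615 − 0.111111) = -0.00605413.
After k=1: 50.6571.
Order-2 term: −1/720 · (0.000113792 − 0.00274348) = 3.65235e-06.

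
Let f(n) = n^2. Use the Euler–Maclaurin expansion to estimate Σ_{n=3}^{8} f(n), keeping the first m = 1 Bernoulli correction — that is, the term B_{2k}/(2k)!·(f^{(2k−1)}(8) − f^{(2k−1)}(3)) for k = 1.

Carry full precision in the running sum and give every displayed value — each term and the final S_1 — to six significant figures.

S_1 ≈ 199.000

Integral: ∫_3^8 x^2 dx = 161.667.
Boundary: ½(f(3) + f(8)) = ½(9.00000 + 64.0000) = 36.5000.
So far: 198.167.
Order-1 term: 1/12 · (16.0000 − 6.00000) = 0.833333.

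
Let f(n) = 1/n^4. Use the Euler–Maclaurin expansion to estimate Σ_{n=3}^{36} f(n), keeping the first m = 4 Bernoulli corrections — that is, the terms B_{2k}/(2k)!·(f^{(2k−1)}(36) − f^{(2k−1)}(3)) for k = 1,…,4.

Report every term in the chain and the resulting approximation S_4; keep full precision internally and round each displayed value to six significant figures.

The integral term ∫_3^36 1/x^4 dx = 0.0123385.
½[f(3) + f(36)] = ½[0.0123457 + 5.95374e-07] = 0.00617314.
So far: 0.0185117.
k=1: B_{2}/(2)! × [f^{(1)}(36) − f^{(1)}(3)] = 1/12 × (-6.61527e-08 − (-0.0164609)) = 0.00137174.
After k=1: 0.0198834.
k=2: B_{4}/(4)! × [f^{(3)}(36) − f^{(3)}(3)] = −1/720 × (-1.53131e-09 − (-0.0548697)) = -7.62079e-05.
After k=2: 0.0198072.
k=3: B_{6}/(6)! × [f^{(5)}(36) − f^{(5)}(3)] = 1/30240 × (-6.61678e-11 − (-0.341411)) = 1.12901e-05.
After k=3: 0.0198185.
k=4: B_{8}/(8)! × [f^{(7)}(36) − f^{(7)}(3)] = −1/1209600 × (-4.59499e-12 − (-3.41411)) = -2.82251e-06.

S_4 ≈ 0.0198157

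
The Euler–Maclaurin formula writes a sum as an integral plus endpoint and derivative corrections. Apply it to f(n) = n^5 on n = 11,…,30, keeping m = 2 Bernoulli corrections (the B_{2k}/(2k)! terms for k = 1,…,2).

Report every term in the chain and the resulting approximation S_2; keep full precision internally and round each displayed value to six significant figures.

S_2 ≈ 1.33767e+08

∫_11^30 x^5 dx evaluates to 1.21205e+08.
½[f(11) + f(30)] = ½[161051 + 2.43000e+07] = 1.22305e+07.
Integral + boundary = 1.33435e+08.
Order-1 term: 1/12 · (4.05000e+06 − 73205.0) = 331400.
Partial sum through k=1: 1.33767e+08.
Order-2 term: −1/720 · (54000.0 − 7260.00) = -64.9167.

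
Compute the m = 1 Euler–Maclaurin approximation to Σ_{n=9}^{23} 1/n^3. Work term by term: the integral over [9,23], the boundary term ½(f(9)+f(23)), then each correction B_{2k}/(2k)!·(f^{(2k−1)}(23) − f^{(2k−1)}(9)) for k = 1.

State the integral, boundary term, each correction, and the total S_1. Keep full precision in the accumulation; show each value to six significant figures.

S_1 ≈ 0.00599184

The integral term ∫_9^23 1/x^3 dx = 0.00522766.
½[f(9) + f(23)] = ½[0.00137174 + 8.21895e-05] = 0.000726966.
Running total after boundary: 0.00595463.
k=1: B_{2}/(2)! × [f^{(1)}(23) − f^{(1)}(9)] = 1/12 × (-1.07204e-05 − (-0.000457247)) = 3.72106e-05.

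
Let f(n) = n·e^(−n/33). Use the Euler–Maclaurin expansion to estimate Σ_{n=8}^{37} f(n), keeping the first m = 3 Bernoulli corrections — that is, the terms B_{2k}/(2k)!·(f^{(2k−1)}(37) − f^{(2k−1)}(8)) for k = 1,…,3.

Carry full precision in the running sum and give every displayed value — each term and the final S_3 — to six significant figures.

∫_8^37 x·e^(−x/33) dx evaluates to 308.937.
Boundary: ½(f(8) + f(37)) = ½(6.27779 + 12.0577) = 9.16776.
So far: 318.105.
Correction k=1: B_{2}/2! · (f^{(1)}(37) − f^{(1)}(8)) = 1/12 · (-0.0395012 − 0.594487) = -0.0528324.
Running total after k=1: 318.052.
Correction k=2: B_{4}/4! · (f^{(3)}(37) − f^{(3)}(8)) = −1/720 · (0.000562230 − 0.00198708) = 1.97896e-06.
Running total after k=2: 318.052.
Correction k=3: B_{6}/6! · (f^{(5)}(37) − f^{(5)}(8)) = 1/30240 · (1.06587e-06 − 3.14808e-06) = -6.88563e-11.

S_3 ≈ 318.052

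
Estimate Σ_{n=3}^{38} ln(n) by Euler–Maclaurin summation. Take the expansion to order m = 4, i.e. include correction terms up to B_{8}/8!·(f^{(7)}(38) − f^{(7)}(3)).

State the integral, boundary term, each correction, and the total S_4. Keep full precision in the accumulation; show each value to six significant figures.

S_4 ≈ 102.275

∫_3^38 ln(x) dx evaluates to 99.9324.
½[f(3) + f(38)] = ½[1.09861 + 3.63759] = 2.36810.
Running total after boundary: 102.301.
Correction k=1: B_{2}/2! · (f^{(1)}(38) − f^{(1)}(3)) = 1/12 · (0.0263158 − 0.333333) = -0.0255848.
Running total after k=1: 102.275.
Correction k=2: B_{4}/4! · (f^{(3)}(38) − f^{(3)}(3)) = −1/720 · (3.64485e-05 − 0.0740741) = 0.000102830.
Running total after k=2: 102.275.
Correction k=3: B_{6}/6! · (f^{(5)}(38) − f^{(5)}(3)) = 1/30240 · (3.02896e-07 − 0.0987654) = -3.26604e-06.
Running total after k=3: 102.275.
Correction k=4: B_{8}/8! · (f^{(7)}(38) − f^{(7)}(3)) = −1/1209600 · (6.29285e-09 − 0.329218) = 2.72171e-07.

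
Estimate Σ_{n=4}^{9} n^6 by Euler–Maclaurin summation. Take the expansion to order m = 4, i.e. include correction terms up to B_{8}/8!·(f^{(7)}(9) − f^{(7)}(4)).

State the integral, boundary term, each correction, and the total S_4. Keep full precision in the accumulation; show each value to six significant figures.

The integral term ∫_4^9 x^6 dx = 680941.
Endpoint term: (f(4) + f(9))/2 = (4096.00 + 531441)/2 = 267768.
Integral + boundary = 948709.
Correction k=1: B_{2}/2! · (f^{(1)}(9) − f^{(1)}(4)) = 1/12 · (354294 − 6144.00) = 29012.5.
Partial sum through k=1: 977722.
Correction k=2: B_{4}/4! · (f^{(3)}(9) − f^{(3)}(4)) = −1/720 · (87480.0 − 7680.00) = -110.833.
Partial sum through k=2: 977611.
Correction k=3: B_{6}/6! · (f^{(5)}(9) − f^{(5)}(4)) = 1/30240 · (6480.00 − 2880.00) = 0.119048.
Partial sum through k=3: 977611.
Correction k=4: B_{8}/8! · (f^{(7)}(9) − f^{(7)}(4)) = −1/1209600 · (0.00000 − 0.00000) = 0.00000.

S_4 ≈ 977611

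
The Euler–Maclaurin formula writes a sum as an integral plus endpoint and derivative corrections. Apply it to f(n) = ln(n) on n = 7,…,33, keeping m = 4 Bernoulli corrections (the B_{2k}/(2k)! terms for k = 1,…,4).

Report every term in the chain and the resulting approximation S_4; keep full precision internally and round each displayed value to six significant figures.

The integral term ∫_7^33 ln(x) dx = 75.7634.
Boundary: ½(f(7) + f(33)) = ½(1.94591 + 3.49651) = 2.72121.
So far: 78.4846.
Correction k=1: B_{2}/2! · (f^{(1)}(33) − f^{(1)}(7)) = 1/12 · (0.0303030 − 0.142857) = -0.00937951.
Running total after k=1: 78.4752.
Correction k=2: B_{4}/4! · (f^{(3)}(33) − f^{(3)}(7)) = −1/720 · (5.56529e-05 − 0.00583090) = 8.02118e-06.
Running total after k=2: 78.4752.
Correction k=3: B_{6}/6! · (f^{(5)}(33) − f^{(5)}(7)) = 1/30240 · (6.13256e-07 − 0.00142798) = -4.72012e-08.
Running total after k=3: 78.4752.
Correction k=4: B_{8}/8! · (f^{(7)}(33) − f^{(7)}(7)) = −1/1209600 · (1.68941e-08 − 0.000874271) = 7.22763e-10.

S_4 ≈ 78.4752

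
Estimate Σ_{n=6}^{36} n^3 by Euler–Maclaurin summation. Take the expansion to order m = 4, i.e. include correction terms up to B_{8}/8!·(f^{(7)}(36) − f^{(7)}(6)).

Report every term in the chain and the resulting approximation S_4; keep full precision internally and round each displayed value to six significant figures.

Integral: ∫_6^36 x^3 dx = 419580.
Boundary: ½(f(6) + f(36)) = ½(216.000 + 46656.0) = 23436.0.
So far: 443016.
Correction k=1: B_{2}/2! · (f^{(1)}(36) − f^{(1)}(6)) = 1/12 · (3888.00 − 108.000) = 315.000.
Partial sum through k=1: 443331.
Correction k=2: B_{4}/4! · (f^{(3)}(36) − f^{(3)}(6)) = −1/720 · (6.00000 − 6.00000) = 0.00000.
Partial sum through k=2: 443331.
Correction k=3: B_{6}/6! · (f^{(5)}(36) − f^{(5)}(6)) = 1/30240 · (0.00000 − 0.00000) = 0.00000.
Partial sum through k=3: 443331.
Correction k=4: B_{8}/8! · (f^{(7)}(36) − f^{(7)}(6)) = −1/1209600 · (0.00000 − 0.00000) = 0.00000.

S_4 ≈ 443331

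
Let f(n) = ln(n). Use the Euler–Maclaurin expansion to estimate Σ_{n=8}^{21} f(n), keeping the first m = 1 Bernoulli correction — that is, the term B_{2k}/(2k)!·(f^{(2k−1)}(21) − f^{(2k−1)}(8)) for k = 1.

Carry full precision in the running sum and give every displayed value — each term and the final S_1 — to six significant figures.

∫_8^21 ln(x) dx evaluates to 34.2994.
Endpoint term: (f(8) + f(21))/2 = (2.07944 + 3.04452)/2 = 2.56198.
Integral + boundary = 36.8614.
Correction k=1: B_{2}/2! · (f^{(1)}(21) − f^{(1)}(8)) = 1/12 · (0.0476190 − 0.125000) = -0.00644841.

S_1 ≈ 36.8550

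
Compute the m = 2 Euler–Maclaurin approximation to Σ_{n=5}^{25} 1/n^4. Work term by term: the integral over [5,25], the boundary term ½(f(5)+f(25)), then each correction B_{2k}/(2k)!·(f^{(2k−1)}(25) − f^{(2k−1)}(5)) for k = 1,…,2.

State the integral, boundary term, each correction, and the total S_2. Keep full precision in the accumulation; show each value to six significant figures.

S_2 ≈ 0.00355111

∫_5^25 1/x^4 dx evaluates to 0.00264533.
½[f(5) + f(25)] = ½[0.00160000 + 2.56000e-06] = 0.000801280.
Running total after boundary: 0.00344661.
Correction k=1: B_{2}/2! · (f^{(1)}(25) − f^{(1)}(5)) = 1/12 · (-4.09600e-07 − (-0.00128000)) = 0.000106633.
Running total after k=1: 0.00355325.
Correction k=2: B_{4}/4! · (f^{(3)}(25) − f^{(3)}(5)) = −1/720 · (-1.96608e-08 − (-0.00153600)) = -2.13331e-06.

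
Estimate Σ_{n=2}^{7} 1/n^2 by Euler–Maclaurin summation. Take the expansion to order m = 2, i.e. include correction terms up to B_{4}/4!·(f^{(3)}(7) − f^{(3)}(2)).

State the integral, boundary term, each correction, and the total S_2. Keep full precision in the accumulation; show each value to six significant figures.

Integral: ∫_2^7 1/x^2 dx = 0.357143.
Endpoint term: (f(2) + f(7))/2 = (0.250000 + 0.0204082)/2 = 0.135204.
Integral + boundary = 0.492347.
Correction k=1: B_{2}/2! · (f^{(1)}(7) − f^{(1)}(2)) = 1/12 · (-0.00583090 − (-0.250000)) = 0.0203474.
Running total after k=1: 0.512694.
Correction k=2: B_{4}/4! · (f^{(3)}(7) − f^{(3)}(2)) = −1/720 · (-0.00142798 − (-0.750000)) = -0.00103968.

S_2 ≈ 0.511655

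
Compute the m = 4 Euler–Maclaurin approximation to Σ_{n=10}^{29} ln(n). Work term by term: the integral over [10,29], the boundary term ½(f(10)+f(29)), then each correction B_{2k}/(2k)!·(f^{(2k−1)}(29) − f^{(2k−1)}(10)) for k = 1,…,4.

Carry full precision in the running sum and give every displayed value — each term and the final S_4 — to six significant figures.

∫_10^29 ln(x) dx evaluates to 55.6257.
½[f(10) + f(29)] = ½[2.30259 + 3.36730] = 2.83494.
Integral + boundary = 58.4607.
Correction k=1: B_{2}/2! · (f^{(1)}(29) − f^{(1)}(10)) = 1/12 · (0.0344828 − 0.100000) = -0.00545977.
After k=1: 58.4552.
Correction k=2: B_{4}/4! · (f^{(3)}(29) − f^{(3)}(10)) = −1/720 · (8.20042e-05 − 0.00200000) = 2.66388e-06.
After k=2: 58.4552.
Correction k=3: B_{6}/6! · (f^{(5)}(29) − f^{(5)}(10)) = 1/30240 · (1.17010e-06 − 0.000240000) = -7.89781e-09.
After k=3: 58.4552.
Correction k=4: B_{8}/8! · (f^{(7)}(29) − f^{(7)}(10)) = −1/1209600 · (4.17394e-08 − 7.20000e-05) = 5.94893e-11.

S_4 ≈ 58.4552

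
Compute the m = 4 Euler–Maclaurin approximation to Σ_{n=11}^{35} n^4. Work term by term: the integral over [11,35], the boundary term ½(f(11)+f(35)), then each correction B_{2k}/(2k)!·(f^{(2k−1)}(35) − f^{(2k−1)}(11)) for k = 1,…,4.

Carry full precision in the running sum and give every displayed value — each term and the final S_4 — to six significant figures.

S_4 ≈ 1.12436e+07

The integral term ∫_11^35 x^4 dx = 1.04722e+07.
Boundary: ½(f(11) + f(35)) = ½(14641.0 + 1.50062e+06) = 757633.
Integral + boundary = 1.12298e+07.
Order-1 term: 1/12 · (171500 − 5324.00) = 13848.0.
After k=1: 1.12436e+07.
Order-2 term: −1/720 · (840.000 − 264.000) = -0.800000.
After k=2: 1.12436e+07.
Order-3 term: 1/30240 · (0.00000 − 0.00000) = 0.00000.
After k=3: 1.12436e+07.
Order-4 term: −1/1209600 · (0.00000 − 0.00000) = 0.00000.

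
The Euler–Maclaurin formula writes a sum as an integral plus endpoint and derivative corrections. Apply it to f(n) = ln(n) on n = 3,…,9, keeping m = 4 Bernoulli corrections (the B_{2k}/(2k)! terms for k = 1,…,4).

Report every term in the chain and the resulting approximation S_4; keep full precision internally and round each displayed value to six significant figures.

S_4 ≈ 12.1087

∫_3^9 ln(x) dx evaluates to 10.4792.
½[f(3) + f(9)] = ½[1.09861 + 2.19722] = 1.64792.
Running total after boundary: 12.1271.
Order-1 term: 1/12 · (0.111111 − 0.333333) = -0.0185185.
Running total after k=1: 12.1086.
Order-2 term: −1/720 · (0.00274348 − 0.0740741) = 9.90703e-05.
Running total after k=2: 12.1087.
Order-3 term: 1/30240 · (0.000406442 − 0.0987654) = -3.25261e-06.
Running total after k=3: 12.1087.
Order-4 term: −1/1209600 · (0.000150534 − 0.329218) = 2.72047e-07.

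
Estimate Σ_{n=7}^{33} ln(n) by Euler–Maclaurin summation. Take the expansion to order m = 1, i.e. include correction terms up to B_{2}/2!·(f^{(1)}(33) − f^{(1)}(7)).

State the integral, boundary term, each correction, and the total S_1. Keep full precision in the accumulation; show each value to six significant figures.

S_1 ≈ 78.4752

The integral term ∫_7^33 ln(x) dx = 75.7634.
Endpoint term: (f(7) + f(33))/2 = (1.94591 + 3.49651)/2 = 2.72121.
Running total after boundary: 78.4846.
k=1: B_{2}/(2)! × [f^{(1)}(33) − f^{(1)}(7)] = 1/12 × (0.0303030 − 0.142857) = -0.00937951.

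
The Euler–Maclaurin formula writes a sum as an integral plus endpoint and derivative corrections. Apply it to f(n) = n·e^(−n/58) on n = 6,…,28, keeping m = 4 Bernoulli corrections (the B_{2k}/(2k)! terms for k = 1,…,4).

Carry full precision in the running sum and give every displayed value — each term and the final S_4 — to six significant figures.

∫_6^28 x·e^(−x/58) dx evaluates to 269.206.
Boundary: ½(f(6) + f(28)) = ½(5.41034 + 17.2782) = 11.3443.
Running total after boundary: 280.550.
Order-1 term: 1/12 · (0.319179 − 0.808441) = -0.0407719.
Partial sum through k=1: 280.509.
Order-2 term: −1/720 · (0.000461753 − 0.000776423) = 4.37042e-07.
Partial sum through k=2: 280.509.
Order-3 term: 1/30240 · (2.46321e-07 − 3.90168e-07) = -4.75683e-12.
Partial sum through k=3: 280.509.
Order-4 term: −1/1209600 · (1.05642e-10 − 1.63357e-10) = 4.77139e-17.

S_4 ≈ 280.509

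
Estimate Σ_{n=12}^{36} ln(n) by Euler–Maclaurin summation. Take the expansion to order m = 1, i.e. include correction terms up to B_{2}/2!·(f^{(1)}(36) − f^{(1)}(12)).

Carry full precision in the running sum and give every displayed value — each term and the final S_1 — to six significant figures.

S_1 ≈ 78.2174

Integral: ∫_12^36 ln(x) dx = 75.1878.
Endpoint term: (f(12) + f(36))/2 = (2.48491 + 3.58352)/2 = 3.03421.
Integral + boundary = 78.2220.
Correction k=1: B_{2}/2! · (f^{(1)}(36) − f^{(1)}(12)) = 1/12 · (0.0277778 − 0.0833333) = -0.00462963.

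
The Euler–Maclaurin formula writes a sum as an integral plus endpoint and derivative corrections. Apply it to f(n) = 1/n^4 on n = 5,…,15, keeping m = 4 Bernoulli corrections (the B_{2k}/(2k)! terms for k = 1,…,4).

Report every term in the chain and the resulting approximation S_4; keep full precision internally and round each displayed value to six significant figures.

S_4 ≈ 0.00348198

The integral term ∫_5^15 1/x^4 dx = 0.00256790.
Boundary: ½(f(5) + f(15)) = ½(0.00160000 + 1.97531e-05) = 0.000809877.
Integral + boundary = 0.00337778.
Order-1 term: 1/12 · (-5.26749e-06 − (-0.00128000)) = 0.000106228.
Partial sum through k=1: 0.00348401.
Order-2 term: −1/720 · (-7.02332e-07 − (-0.00153600)) = -2.13236e-06.
Partial sum through k=2: 0.00348187.
Order-3 term: 1/30240 · (-1.74803e-07 − (-0.00344064)) = 1.13772e-07.
Partial sum through k=3: 0.00348199.
Order-4 term: −1/1209600 · (-6.99210e-08 − (-0.0123863)) = -1.02399e-08.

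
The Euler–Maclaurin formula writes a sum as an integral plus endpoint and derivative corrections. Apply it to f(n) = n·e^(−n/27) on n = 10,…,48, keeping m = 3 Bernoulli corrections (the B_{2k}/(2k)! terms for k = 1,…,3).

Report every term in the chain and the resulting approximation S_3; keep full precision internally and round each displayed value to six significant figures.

∫_10^48 x·e^(−x/27) dx evaluates to 347.536.
Boundary: ½(f(10) + f(48)) = ½(6.90479 + 8.11264) = 7.50871.
Integral + boundary = 355.045.
Correction k=1: B_{2}/2! · (f^{(1)}(48) − f^{(1)}(10)) = 1/12 · (-0.131455 − 0.434746) = -0.0471834.
Partial sum through k=1: 354.998.
Correction k=2: B_{4}/4! · (f^{(3)}(48) − f^{(3)}(10)) = −1/720 · (0.000283363 − 0.00249068) = 3.06571e-06.
Partial sum through k=2: 354.998.
Correction k=3: B_{6}/6! · (f^{(5)}(48) − f^{(5)}(10)) = 1/30240 · (1.02476e-06 − 6.01508e-06) = -1.65024e-10.

S_3 ≈ 354.998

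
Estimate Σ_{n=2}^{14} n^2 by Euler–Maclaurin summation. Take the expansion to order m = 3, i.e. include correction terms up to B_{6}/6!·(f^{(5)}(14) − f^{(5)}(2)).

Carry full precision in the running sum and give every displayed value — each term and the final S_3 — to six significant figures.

S_3 ≈ 1014.00

∫_2^14 x^2 dx evaluates to 912.000.
Boundary: ½(f(2) + f(14)) = ½(4.00000 + 196.000) = 100.000.
Integral + boundary = 1012.00.
Order-1 term: 1/12 · (28.0000 − 4.00000) = 2.00000.
Partial sum through k=1: 1014.00.
Order-2 term: −1/720 · (0.00000 − 0.00000) = 0.00000.
Partial sum through k=2: 1014.00.
Order-3 term: 1/30240 · (0.00000 − 0.00000) = 0.00000.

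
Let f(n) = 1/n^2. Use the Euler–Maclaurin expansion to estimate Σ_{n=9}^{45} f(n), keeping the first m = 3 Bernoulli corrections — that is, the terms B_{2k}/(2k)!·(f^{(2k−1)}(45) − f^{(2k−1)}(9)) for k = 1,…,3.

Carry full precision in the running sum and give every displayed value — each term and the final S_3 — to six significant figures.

S_3 ≈ 0.0955349

The integral term ∫_9^45 1/x^2 dx = 0.0888889.
Boundary: ½(f(9) + f(45)) = ½(0.0123457 + 0.000493827) = 0.00641975.
Running total after boundary: 0.0953086.
k=1: B_{2}/(2)! × [f^{(1)}(45) − f^{(1)}(9)] = 1/12 × (-2.19479e-05 − (-0.00274348)) = 0.000226795.
Partial sum through k=1: 0.0955354.
k=2: B_{4}/(4)! × [f^{(3)}(45) − f^{(3)}(9)] = −1/720 × (-1.30061e-07 − (-0.000406442)) = -5.64322e-07.
Partial sum through k=2: 0.0955349.
k=3: B_{6}/(6)! × [f^{(5)}(45) − f^{(5)}(9)] = 1/30240 × (-1.92684e-09 − (-0.000150534)) = 4.97792e-09.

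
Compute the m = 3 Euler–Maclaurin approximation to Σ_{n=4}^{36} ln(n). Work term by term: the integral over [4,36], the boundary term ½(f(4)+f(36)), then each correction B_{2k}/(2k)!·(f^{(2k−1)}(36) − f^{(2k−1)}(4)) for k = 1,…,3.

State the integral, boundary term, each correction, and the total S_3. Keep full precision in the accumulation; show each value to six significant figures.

S_3 ≈ 93.9279

∫_4^36 ln(x) dx evaluates to 91.4615.
½[f(4) + f(36)] = ½[1.38629 + 3.58352] = 2.48491.
So far: 93.9464.
k=1: B_{2}/(2)! × [f^{(1)}(36) − f^{(1)}(4)] = 1/12 × (0.0277778 − 0.250000) = -0.0185185.
Running total after k=1: 93.9279.
k=2: B_{4}/(4)! × [f^{(3)}(36) − f^{(3)}(4)] = −1/720 × (4.28669e-05 − 0.0312500) = 4.33432e-05.
Running total after k=2: 93.9279.
k=3: B_{6}/(6)! × [f^{(5)}(36) − f^{(5)}(4)] = 1/30240 × (3.96916e-07 − 0.0234375) = -7.75036e-07.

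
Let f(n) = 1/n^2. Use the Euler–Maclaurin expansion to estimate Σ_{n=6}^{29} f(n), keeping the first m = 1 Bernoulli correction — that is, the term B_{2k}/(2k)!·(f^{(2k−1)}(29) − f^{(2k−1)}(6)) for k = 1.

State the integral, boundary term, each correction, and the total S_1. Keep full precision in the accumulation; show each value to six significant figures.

∫_6^29 1/x^2 dx evaluates to 0.132184.
Boundary: ½(f(6) + f(29)) = ½(0.0277778 + 0.00118906) = 0.0144834.
Running total after boundary: 0.146667.
Order-1 term: 1/12 · (-8.20042e-05 − (-0.00925926)) = 0.000764771.

S_1 ≈ 0.147432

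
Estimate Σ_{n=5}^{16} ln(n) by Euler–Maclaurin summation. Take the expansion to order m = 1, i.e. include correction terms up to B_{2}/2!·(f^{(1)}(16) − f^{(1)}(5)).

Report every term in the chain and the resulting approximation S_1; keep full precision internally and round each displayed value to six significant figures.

S_1 ≈ 27.4938

Integral: ∫_5^16 ln(x) dx = 25.3142.
Endpoint term: (f(5) + f(16))/2 = (1.60944 + 2.77259)/2 = 2.19101.
Integral + boundary = 27.5052.
k=1: B_{2}/(2)! × [f^{(1)}(16) − f^{(1)}(5)] = 1/12 × (0.0625000 − 0.200000) = -0.0114583.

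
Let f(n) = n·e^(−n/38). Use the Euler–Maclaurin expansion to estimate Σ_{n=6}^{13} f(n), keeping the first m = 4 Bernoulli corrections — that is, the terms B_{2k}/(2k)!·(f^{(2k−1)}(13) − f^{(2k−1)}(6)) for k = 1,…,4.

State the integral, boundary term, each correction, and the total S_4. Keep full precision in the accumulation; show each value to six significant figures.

∫_6^13 x·e^(−x/38) dx evaluates to 51.2772.
Boundary: ½(f(6) + f(13)) = ½(5.12364 + 9.23355) = 7.17860.
Integral + boundary = 58.4558.
Order-1 term: 1/12 · (0.467285 − 0.719107) = -0.0209852.
Partial sum through k=1: 58.4348.
Order-2 term: −1/720 · (0.00130736 − 0.00168074) = 5.18577e-07.
Partial sum through k=2: 58.4348.
Order-3 term: 1/30240 · (1.58665e-06 − 1.98302e-06) = -1.31075e-11.
Partial sum through k=3: 58.4348.
Order-4 term: −1/1209600 · (1.57058e-09 − 1.94051e-09) = 3.05824e-16.

S_4 ≈ 58.4348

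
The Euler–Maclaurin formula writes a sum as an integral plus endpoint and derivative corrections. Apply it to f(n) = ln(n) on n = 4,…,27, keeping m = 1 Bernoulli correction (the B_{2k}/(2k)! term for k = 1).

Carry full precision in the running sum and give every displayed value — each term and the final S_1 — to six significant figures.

S_1 ≈ 62.7657

Integral: ∫_4^27 ln(x) dx = 60.4424.
Boundary: ½(f(4) + f(27)) = ½(1.38629 + 3.29584) = 2.34107.
Running total after boundary: 62.7835.
k=1: B_{2}/(2)! × [f^{(1)}(27) − f^{(1)}(4)] = 1/12 × (0.0370370 − 0.250000) = -0.0177469.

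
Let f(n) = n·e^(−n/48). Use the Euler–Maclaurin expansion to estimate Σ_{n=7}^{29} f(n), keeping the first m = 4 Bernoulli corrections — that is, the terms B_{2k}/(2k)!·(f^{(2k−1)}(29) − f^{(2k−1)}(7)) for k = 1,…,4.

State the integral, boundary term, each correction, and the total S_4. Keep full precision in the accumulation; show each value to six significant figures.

Integral: ∫_7^29 x·e^(−x/48) dx = 261.783.
Endpoint term: (f(7) + f(29))/2 = (6.05011 + 15.8494)/2 = 10.9497.
So far: 272.733.
Correction k=1: B_{2}/2! · (f^{(1)}(29) − f^{(1)}(7)) = 1/12 · (0.216335 − 0.738258) = -0.0434936.
Running total after k=1: 272.689.
Correction k=2: B_{4}/4! · (f^{(3)}(29) − f^{(3)}(7)) = −1/720 · (0.000568313 − 0.00107069) = 6.97740e-07.
Running total after k=2: 272.689.
Correction k=3: B_{6}/6! · (f^{(5)}(29) − f^{(5)}(7)) = 1/30240 · (4.52574e-07 − 7.90342e-07) = -1.11696e-11.
Running total after k=3: 272.689.
Correction k=4: B_{8}/8! · (f^{(7)}(29) − f^{(7)}(7)) = −1/1209600 · (2.85801e-10 − 4.84365e-10) = 1.64157e-16.

S_4 ≈ 272.689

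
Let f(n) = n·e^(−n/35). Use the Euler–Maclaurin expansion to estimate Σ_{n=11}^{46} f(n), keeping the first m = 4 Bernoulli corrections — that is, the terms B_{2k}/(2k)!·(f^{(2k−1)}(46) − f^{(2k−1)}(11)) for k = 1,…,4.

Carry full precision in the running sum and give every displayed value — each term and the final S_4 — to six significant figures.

∫_11^46 x·e^(−x/35) dx evaluates to 414.131.
Endpoint term: (f(11) + f(46))/2 = (8.03341 + 12.3586)/2 = 10.1960.
Running total after boundary: 424.327.
Order-1 term: 1/12 · (-0.0844379 − 0.500784) = -0.0487685.
After k=1: 424.278.
Order-2 term: −1/720 · (0.000369710 − 0.00160115) = 1.71033e-06.
After k=2: 424.278.
Order-3 term: 1/30240 · (6.59876e-07 − 2.28040e-06) = -5.35888e-11.
After k=3: 424.278.
Order-4 term: −1/1209600 · (8.30978e-10 − 2.65612e-09) = 1.50888e-15.

S_4 ≈ 424.278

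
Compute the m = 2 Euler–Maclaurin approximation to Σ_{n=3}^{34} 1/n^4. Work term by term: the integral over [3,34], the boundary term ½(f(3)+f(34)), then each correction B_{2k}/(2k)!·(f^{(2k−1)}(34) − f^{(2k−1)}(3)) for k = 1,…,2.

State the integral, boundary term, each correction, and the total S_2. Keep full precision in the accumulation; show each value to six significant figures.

∫_3^34 1/x^4 dx evaluates to 0.0123372.
Boundary: ½(f(3) + f(34)) = ½(0.0123457 + 7.48315e-07) = 0.00617321.
So far: 0.0185104.
Order-1 term: 1/12 · (-8.80370e-08 − (-0.0164609)) = 0.00137173.
Partial sum through k=1: 0.0198821.
Order-2 term: −1/720 · (-2.28470e-09 − (-0.0548697)) = -7.62079e-05.

S_2 ≈ 0.0198059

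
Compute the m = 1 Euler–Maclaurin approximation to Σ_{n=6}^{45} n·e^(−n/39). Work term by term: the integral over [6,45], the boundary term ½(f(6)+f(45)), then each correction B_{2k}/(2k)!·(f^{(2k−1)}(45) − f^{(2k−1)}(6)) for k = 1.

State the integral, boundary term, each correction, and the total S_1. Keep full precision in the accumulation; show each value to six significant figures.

S_1 ≈ 481.028

The integral term ∫_6^45 x·e^(−x/39) dx = 471.424.
½[f(6) + f(45)] = ½[5.14442 + 14.1940] = 9.66919.
Integral + boundary = 481.093.
k=1: B_{2}/(2)! × [f^{(1)}(45) − f^{(1)}(6)] = 1/12 × (-0.0485263 − 0.725496) = -0.0645018.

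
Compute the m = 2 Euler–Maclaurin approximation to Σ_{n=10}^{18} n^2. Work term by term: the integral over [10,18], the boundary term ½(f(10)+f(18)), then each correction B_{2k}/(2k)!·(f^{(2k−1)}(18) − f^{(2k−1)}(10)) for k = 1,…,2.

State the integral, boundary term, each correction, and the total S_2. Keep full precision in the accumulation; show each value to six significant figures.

The integral term ∫_10^18 x^2 dx = 1610.67.
½[f(10) + f(18)] = ½[100.000 + 324.000] = 212.000.
So far: 1822.67.
Correction k=1: B_{2}/2! · (f^{(1)}(18) − f^{(1)}(10)) = 1/12 · (36.0000 − 20.0000) = 1.33333.
Running total after k=1: 1824.00.
Correction k=2: B_{4}/4! · (f^{(3)}(18) − f^{(3)}(10)) = −1/720 · (0.00000 − 0.00000) = 0.00000.

S_2 ≈ 1824.00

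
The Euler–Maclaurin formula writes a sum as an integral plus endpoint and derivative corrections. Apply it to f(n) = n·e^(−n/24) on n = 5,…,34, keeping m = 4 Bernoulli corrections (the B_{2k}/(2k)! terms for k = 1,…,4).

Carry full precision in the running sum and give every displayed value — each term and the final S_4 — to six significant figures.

Integral: ∫_5^34 x·e^(−x/24) dx = 227.518.
Endpoint term: (f(5) + f(34))/2 = (4.05968 + 8.24572)/2 = 6.15270.
So far: 233.671.
Correction k=1: B_{2}/2! · (f^{(1)}(34) − f^{(1)}(5)) = 1/12 · (-0.101050 − 0.642783) = -0.0619861.
Partial sum through k=1: 233.609.
Correction k=2: B_{4}/4! · (f^{(3)}(34) − f^{(3)}(5)) = −1/720 · (0.000666652 − 0.00393517) = 4.53960e-06.
Partial sum through k=2: 233.609.
Correction k=3: B_{6}/6! · (f^{(5)}(34) − f^{(5)}(5)) = 1/30240 · (2.61934e-06 − 1.17264e-05) = -3.01158e-10.
Partial sum through k=3: 233.609.
Correction k=4: B_{8}/8! · (f^{(7)}(34) − f^{(7)}(5)) = −1/1209600 · (7.08558e-09 − 2.88557e-08) = 1.79977e-14.

S_4 ≈ 233.609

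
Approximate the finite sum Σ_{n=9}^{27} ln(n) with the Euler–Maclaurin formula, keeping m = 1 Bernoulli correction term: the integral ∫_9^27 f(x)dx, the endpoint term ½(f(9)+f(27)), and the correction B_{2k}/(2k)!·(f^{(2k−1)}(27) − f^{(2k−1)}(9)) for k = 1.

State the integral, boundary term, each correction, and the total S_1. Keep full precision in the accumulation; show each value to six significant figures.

The integral term ∫_9^27 ln(x) dx = 51.2126.
½[f(9) + f(27)] = ½[2.19722 + 3.29584] = 2.74653.
So far: 53.9591.
Correction k=1: B_{2}/2! · (f^{(1)}(27) − f^{(1)}(9)) = 1/12 · (0.0370370 − 0.111111) = -0.00617284.

S_1 ≈ 53.9529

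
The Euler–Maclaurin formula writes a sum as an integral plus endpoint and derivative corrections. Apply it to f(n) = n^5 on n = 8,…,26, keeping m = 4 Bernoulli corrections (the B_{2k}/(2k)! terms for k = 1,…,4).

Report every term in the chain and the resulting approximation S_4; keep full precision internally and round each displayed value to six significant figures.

S_4 ≈ 5.75880e+07

The integral term ∫_8^26 x^5 dx = 5.14423e+07.
Endpoint term: (f(8) + f(26))/2 = (32768.0 + 1.18814e+07)/2 = 5.95707e+06.
So far: 5.73993e+07.
Order-1 term: 1/12 · (2.28488e+06 − 20480.0) = 188700.
After k=1: 5.75880e+07.
Order-2 term: −1/720 · (40560.0 − 3840.00) = -51.0000.
After k=2: 5.75880e+07.
Order-3 term: 1/30240 · (120.000 − 120.000) = 0.00000.
After k=3: 5.75880e+07.
Order-4 term: −1/1209600 · (0.00000 − 0.00000) = 0.00000.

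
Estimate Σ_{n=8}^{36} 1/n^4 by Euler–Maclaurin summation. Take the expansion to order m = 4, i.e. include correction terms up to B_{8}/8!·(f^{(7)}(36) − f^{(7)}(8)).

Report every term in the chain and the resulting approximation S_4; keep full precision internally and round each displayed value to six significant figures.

∫_8^36 1/x^4 dx evaluates to 0.000643897.
Endpoint term: (f(8) + f(36))/2 = (0.000244141 + 5.95374e-07)/2 = 0.000122368.
Running total after boundary: 0.000766265.
Correction k=1: B_{2}/2! · (f^{(1)}(36) − f^{(1)}(8)) = 1/12 · (-6.61527e-08 − (-0.000122070)) = 1.01670e-05.
Running total after k=1: 0.000776432.
Correction k=2: B_{4}/4! · (f^{(3)}(36) − f^{(3)}(8)) = −1/720 · (-1.53131e-09 − (-5.72205e-05)) = -7.94707e-08.
Running total after k=2: 0.000776353.
Correction k=3: B_{6}/6! · (f^{(5)}(36) − f^{(5)}(8)) = 1/30240 · (-6.61678e-11 − (-5.00679e-05)) = 1.65568e-09.
Running total after k=3: 0.000776354.
Correction k=4: B_{8}/8! · (f^{(7)}(36) − f^{(7)}(8)) = −1/1209600 · (-4.59499e-12 − (-7.04080e-05)) = -5.82077e-11.

S_4 ≈ 0.000776354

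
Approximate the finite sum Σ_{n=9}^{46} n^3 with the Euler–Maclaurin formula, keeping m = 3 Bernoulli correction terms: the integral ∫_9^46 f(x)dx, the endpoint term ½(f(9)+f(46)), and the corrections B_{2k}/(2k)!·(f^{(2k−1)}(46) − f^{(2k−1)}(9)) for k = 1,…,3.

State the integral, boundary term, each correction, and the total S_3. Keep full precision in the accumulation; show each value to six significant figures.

The integral term ∫_9^46 x^3 dx = 1.11772e+06.
Endpoint term: (f(9) + f(46))/2 = (729.000 + 97336.0)/2 = 49032.5.
So far: 1.16676e+06.
Order-1 term: 1/12 · (6348.00 − 243.000) = 508.750.
After k=1: 1.16726e+06.
Order-2 term: −1/720 · (6.00000 − 6.00000) = 0.00000.
After k=2: 1.16726e+06.
Order-3 term: 1/30240 · (0.00000 − 0.00000) = 0.00000.

S_3 ≈ 1.16726e+06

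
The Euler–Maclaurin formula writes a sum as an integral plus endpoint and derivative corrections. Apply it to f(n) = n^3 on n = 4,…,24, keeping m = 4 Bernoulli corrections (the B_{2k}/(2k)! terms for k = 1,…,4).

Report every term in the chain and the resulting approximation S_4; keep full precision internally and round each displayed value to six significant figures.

S_4 ≈ 89964.0

The integral term ∫_4^24 x^3 dx = 82880.0.
½[f(4) + f(24)] = ½[64.0000 + 13824.0] = 6944.00.
Running total after boundary: 89824.0.
k=1: B_{2}/(2)! × [f^{(1)}(24) − f^{(1)}(4)] = 1/12 × (1728.00 − 48.0000) = 140.000.
After k=1: 89964.0.
k=2: B_{4}/(4)! × [f^{(3)}(24) − f^{(3)}(4)] = −1/720 × (6.00000 − 6.00000) = 0.00000.
After k=2: 89964.0.
k=3: B_{6}/(6)! × [f^{(5)}(24) − f^{(5)}(4)] = 1/30240 × (0.00000 − 0.00000) = 0.00000.
After k=3: 89964.0.
k=4: B_{8}/(8)! × [f^{(7)}(24) − f^{(7)}(4)] = −1/1209600 × (0.00000 − 0.00000) = 0.00000.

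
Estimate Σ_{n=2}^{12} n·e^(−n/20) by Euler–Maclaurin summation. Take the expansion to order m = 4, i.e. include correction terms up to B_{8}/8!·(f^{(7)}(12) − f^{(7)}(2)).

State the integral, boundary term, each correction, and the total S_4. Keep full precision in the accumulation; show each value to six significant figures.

The integral term ∫_2^12 x·e^(−x/20) dx = 46.8890.
Boundary: ½(f(2) + f(12)) = ½(1.80967 + 6.58574) = 4.19771.
Integral + boundary = 51.0867.
Correction k=1: B_{2}/2! · (f^{(1)}(12) − f^{(1)}(2)) = 1/12 · (0.219525 − 0.814354) = -0.0495691.
After k=1: 51.0372.
Correction k=2: B_{4}/4! · (f^{(3)}(12) − f^{(3)}(2)) = −1/720 · (0.00329287 − 0.00656007) = 4.53778e-06.
After k=2: 51.0372.
Correction k=3: B_{6}/6! · (f^{(5)}(12) − f^{(5)}(2)) = 1/30240 · (1.50923e-05 − 2.77106e-05) = -4.17273e-10.
After k=3: 51.0372.
Correction k=4: B_{8}/8! · (f^{(7)}(12) − f^{(7)}(2)) = −1/1209600 · (5.48812e-08 − 9.75528e-08) = 3.52775e-14.

S_4 ≈ 51.0372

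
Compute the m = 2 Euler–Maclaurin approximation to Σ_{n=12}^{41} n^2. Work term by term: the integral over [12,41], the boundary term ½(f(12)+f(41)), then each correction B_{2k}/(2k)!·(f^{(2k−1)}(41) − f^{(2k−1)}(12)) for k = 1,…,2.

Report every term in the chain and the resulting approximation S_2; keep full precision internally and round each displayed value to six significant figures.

S_2 ≈ 23315.0

∫_12^41 x^2 dx evaluates to 22397.7.
Boundary: ½(f(12) + f(41)) = ½(144.000 + 1681.00) = 912.500.
So far: 23310.2.
Correction k=1: B_{2}/2! · (f^{(1)}(41) − f^{(1)}(12)) = 1/12 · (82.0000 − 24.0000) = 4.83333.
Partial sum through k=1: 23315.0.
Correction k=2: B_{4}/4! · (f^{(3)}(41) − f^{(3)}(12)) = −1/720 · (0.00000 − 0.00000) = 0.00000.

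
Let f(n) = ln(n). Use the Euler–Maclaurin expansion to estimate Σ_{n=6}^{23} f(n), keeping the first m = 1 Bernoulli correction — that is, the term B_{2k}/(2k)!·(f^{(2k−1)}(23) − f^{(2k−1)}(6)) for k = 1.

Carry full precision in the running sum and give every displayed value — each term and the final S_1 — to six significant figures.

∫_6^23 ln(x) dx evaluates to 44.3658.
Endpoint term: (f(6) + f(23))/2 = (1.79176 + 3.13549)/2 = 2.46363.
Integral + boundary = 46.8294.
Order-1 term: 1/12 · (0.0434783 − 0.166667) = -0.0102657.

S_1 ≈ 46.8192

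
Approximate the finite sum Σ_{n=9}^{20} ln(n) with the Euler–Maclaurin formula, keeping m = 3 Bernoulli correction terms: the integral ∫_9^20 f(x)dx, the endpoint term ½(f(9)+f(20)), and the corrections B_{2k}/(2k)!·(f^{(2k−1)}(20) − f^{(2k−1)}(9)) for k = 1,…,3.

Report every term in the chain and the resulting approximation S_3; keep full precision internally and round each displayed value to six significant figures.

∫_9^20 ln(x) dx evaluates to 29.1396.
Endpoint term: (f(9) + f(20))/2 = (2.19722 + 2.99573)/2 = 2.59648.
So far: 31.7361.
Correction k=1: B_{2}/2! · (f^{(1)}(20) − f^{(1)}(9)) = 1/12 · (0.0500000 − 0.111111) = -0.00509259.
Partial sum through k=1: 31.7310.
Correction k=2: B_{4}/4! · (f^{(3)}(20) − f^{(3)}(9)) = −1/720 · (0.000250000 − 0.00274348) = 3.46317e-06.
Partial sum through k=2: 31.7310.
Correction k=3: B_{6}/6! · (f^{(5)}(20) − f^{(5)}(9)) = 1/30240 · (7.50000e-06 − 0.000406442) = -1.31925e-08.

S_3 ≈ 31.7310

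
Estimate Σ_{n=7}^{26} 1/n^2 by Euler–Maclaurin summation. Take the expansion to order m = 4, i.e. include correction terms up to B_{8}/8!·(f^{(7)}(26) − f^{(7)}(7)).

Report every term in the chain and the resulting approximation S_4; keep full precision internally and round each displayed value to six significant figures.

∫_7^26 1/x^2 dx evaluates to 0.104396.
Endpoint term: (f(7) + f(26))/2 = (0.0204082 + 0.00147929)/2 = 0.0109437.
So far: 0.115339.
k=1: B_{2}/(2)! × [f^{(1)}(26) − f^{(1)}(7)] = 1/12 × (-0.000113792 − (-0.00583090)) = 0.000476426.
After k=1: 0.115816.
k=2: B_{4}/(4)! × [f^{(3)}(26) − f^{(3)}(7)] = −1/720 × (-2.01997e-06 − (-0.00142798)) = -1.98050e-06.
After k=2: 0.115814.
k=3: B_{6}/(6)! × [f^{(5)}(26) − f^{(5)}(7)] = 1/30240 × (-8.96436e-08 − (-0.000874271)) = 2.89081e-08.
After k=3: 0.115814.
k=4: B_{8}/(8)! × [f^{(7)}(26) − f^{(7)}(7)] = −1/1209600 × (-7.42609e-09 − (-0.000999167)) = -8.26025e-10.

S_4 ≈ 0.115814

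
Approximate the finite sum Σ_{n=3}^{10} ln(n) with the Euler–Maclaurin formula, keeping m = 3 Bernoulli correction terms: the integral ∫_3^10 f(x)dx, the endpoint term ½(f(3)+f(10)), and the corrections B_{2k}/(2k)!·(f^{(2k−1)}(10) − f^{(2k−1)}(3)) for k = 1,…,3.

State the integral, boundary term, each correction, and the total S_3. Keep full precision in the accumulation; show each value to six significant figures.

S_3 ≈ 14.4113

Integral: ∫_3^10 ln(x) dx = 12.7300.
Endpoint term: (f(3) + f(10))/2 = (1.09861 + 2.30259)/2 = 1.70060.
Running total after boundary: 14.4306.
k=1: B_{2}/(2)! × [f^{(1)}(10) − f^{(1)}(3)] = 1/12 × (0.100000 − 0.333333) = -0.0194444.
After k=1: 14.4112.
k=2: B_{4}/(4)! × [f^{(3)}(10) − f^{(3)}(3)] = −1/720 × (0.00200000 − 0.0740741) = 0.000100103.
After k=2: 14.4113.
k=3: B_{6}/(6)! × [f^{(5)}(10) − f^{(5)}(3)] = 1/30240 × (0.000240000 − 0.0987654) = -3.25812e-06.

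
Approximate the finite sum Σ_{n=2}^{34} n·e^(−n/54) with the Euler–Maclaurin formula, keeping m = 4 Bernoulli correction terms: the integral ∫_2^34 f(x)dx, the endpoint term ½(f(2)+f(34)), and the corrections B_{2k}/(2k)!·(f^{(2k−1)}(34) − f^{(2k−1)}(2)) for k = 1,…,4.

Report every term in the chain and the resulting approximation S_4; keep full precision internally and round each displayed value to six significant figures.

The integral term ∫_2^34 x·e^(−x/54) dx = 382.235.
Boundary: ½(f(2) + f(34)) = ½(1.92728 + 18.1148) = 10.0211.
Running total after boundary: 392.256.
Order-1 term: 1/12 · (0.197329 − 0.927950) = -0.0608851.
Running total after k=1: 392.195.
Order-2 term: −1/720 · (0.000433096 − 0.000979160) = 7.58423e-07.
Running total after k=2: 392.195.
Order-3 term: 1/30240 · (2.73841e-07 − 5.62446e-07) = -9.54382e-12.
Running total after k=3: 392.195.
Order-4 term: −1/1209600 · (1.36886e-10 − 2.70612e-10) = 1.10554e-16.

S_4 ≈ 392.195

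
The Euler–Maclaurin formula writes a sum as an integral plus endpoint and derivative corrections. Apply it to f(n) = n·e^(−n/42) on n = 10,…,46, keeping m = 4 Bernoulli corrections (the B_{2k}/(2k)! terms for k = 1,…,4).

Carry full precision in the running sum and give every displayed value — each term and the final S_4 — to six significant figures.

S_4 ≈ 496.687

The integral term ∫_10^46 x·e^(−x/42) dx = 485.107.
½[f(10) + f(46)] = ½[7.88128 + 15.3852] = 11.6332.
So far: 496.740.
Order-1 term: 1/12 · (-0.0318533 − 0.600478) = -0.0526943.
Partial sum through k=1: 496.687.
Order-2 term: −1/720 · (0.000361149 − 0.00123398) = 1.21226e-06.
Partial sum through k=2: 496.687.
Order-3 term: 1/30240 · (4.19702e-07 − 1.20609e-06) = -2.60049e-11.
Partial sum through k=3: 496.687.
Order-4 term: −1/1209600 · (3.59791e-10 − 9.70890e-10) = 5.05207e-16.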